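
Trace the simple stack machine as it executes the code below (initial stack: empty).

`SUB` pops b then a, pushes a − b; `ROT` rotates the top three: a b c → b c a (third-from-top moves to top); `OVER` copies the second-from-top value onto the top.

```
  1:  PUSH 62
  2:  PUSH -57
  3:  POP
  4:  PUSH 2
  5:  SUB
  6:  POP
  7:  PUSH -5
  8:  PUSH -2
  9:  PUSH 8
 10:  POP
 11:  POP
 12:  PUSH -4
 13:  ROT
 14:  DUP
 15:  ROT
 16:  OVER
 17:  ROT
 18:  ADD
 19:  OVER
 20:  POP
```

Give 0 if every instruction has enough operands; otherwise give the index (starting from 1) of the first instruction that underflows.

PUSH 62  : 62
PUSH -57 : 62 -57
POP      : 62
PUSH 2   : 62 2
SUB      : 60
POP      : (empty)
PUSH -5  : -5
PUSH -2  : -5 -2
PUSH 8   : -5 -2 8
POP      : -5 -2
POP      : -5
PUSH -4  : -5 -4
ROT  — needs 3 operands, stack has 2 → underflow

13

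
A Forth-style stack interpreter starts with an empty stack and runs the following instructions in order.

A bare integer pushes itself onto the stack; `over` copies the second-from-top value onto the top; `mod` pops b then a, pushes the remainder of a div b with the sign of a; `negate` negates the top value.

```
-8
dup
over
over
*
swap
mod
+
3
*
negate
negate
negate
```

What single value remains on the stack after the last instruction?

24

-8     → -8
dup    → -8 -8
over   → -8 -8 -8
over   → -8 -8 -8 -8
*      → -8 -8 64
swap   → -8 64 -8
mod    → -8 0
+      → -8
3      → -8 3
*      → -24
negate → 24
negate → -24
negate → 24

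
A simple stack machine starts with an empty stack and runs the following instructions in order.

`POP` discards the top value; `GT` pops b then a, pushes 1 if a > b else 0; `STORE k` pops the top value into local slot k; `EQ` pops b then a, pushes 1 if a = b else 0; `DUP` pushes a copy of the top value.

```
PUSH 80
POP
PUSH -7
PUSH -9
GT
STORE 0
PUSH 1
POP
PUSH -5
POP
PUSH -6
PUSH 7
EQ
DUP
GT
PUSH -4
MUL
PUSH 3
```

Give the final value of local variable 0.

PUSH 80 → 80
POP     → (empty)
PUSH -7 → -7
PUSH -9 → -7 -9
GT      → 1
STORE 0 → (empty)
PUSH 1  → 1
POP     → (empty)
PUSH -5 → -5
POP     → (empty)
PUSH -6 → -6
PUSH 7  → -6 7
EQ      → 0
DUP     → 0 0
GT      → 0
PUSH -4 → 0 -4
MUL     → 0
PUSH 3  → 0 3

1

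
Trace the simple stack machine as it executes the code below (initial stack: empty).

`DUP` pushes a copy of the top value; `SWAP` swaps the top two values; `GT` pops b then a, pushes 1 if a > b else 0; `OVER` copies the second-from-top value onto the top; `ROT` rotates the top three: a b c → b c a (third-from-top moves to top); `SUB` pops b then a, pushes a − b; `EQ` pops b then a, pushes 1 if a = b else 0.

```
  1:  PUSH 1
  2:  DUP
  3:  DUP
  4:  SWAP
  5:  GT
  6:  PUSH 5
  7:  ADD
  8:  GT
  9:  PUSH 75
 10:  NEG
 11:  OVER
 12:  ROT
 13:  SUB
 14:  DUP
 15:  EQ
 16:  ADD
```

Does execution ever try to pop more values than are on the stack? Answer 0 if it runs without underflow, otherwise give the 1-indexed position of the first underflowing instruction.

PUSH 1  -> [1]
DUP     -> [1, 1]
DUP     -> [1, 1, 1]
SWAP    -> [1, 1, 1]
GT      -> [1, 0]
PUSH 5  -> [1, 0, 5]
ADD     -> [1, 5]
GT      -> [0]
PUSH 75 -> [0, 75]
NEG     -> [0, -75]
OVER    -> [0, -75, 0]
ROT     -> [-75, 0, 0]
SUB     -> [-75, 0]
DUP     -> [-75, 0, 0]
EQ      -> [-75, 1]
ADD     -> [-74]

0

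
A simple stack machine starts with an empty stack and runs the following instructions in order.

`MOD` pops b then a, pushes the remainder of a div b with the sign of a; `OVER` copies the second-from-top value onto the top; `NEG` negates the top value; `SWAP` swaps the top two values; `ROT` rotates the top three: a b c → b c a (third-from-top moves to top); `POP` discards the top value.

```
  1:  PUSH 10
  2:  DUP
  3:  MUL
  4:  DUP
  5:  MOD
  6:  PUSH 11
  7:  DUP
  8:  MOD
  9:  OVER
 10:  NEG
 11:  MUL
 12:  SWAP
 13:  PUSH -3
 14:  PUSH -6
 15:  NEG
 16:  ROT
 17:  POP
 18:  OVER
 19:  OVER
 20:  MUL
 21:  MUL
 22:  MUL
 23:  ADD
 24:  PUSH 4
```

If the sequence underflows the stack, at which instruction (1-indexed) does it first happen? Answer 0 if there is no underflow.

PUSH 10  [10]
DUP      [10, 10]
MUL      [100]
DUP      [100, 100]
MOD      [0]
PUSH 11  [0, 11]
DUP      [0, 11, 11]
MOD      [0, 0]
OVER     [0, 0, 0]
NEG      [0, 0, 0]
MUL      [0, 0]
SWAP     [0, 0]
PUSH -3  [0, 0, -3]
PUSH -6  [0, 0, -3, -6]
NEG      [0, 0, -3, 6]
ROT      [0, -3, 6, 0]
POP      [0, -3, 6]
OVER     [0, -3, 6, -3]
OVER     [0, -3, 6, -3, 6]
MUL      [0, -3, 6, -18]
MUL      [0, -3, -108]
MUL      [0, 324]
ADD      [324]
PUSH 4   [324, 4]

0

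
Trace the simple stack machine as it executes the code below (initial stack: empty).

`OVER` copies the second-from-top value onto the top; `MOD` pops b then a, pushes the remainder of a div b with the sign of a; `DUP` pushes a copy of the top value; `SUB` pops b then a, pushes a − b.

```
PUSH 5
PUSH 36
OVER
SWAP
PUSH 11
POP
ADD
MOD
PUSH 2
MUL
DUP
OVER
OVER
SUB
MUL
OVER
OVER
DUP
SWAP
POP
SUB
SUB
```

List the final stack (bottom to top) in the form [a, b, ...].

PUSH 5  -> [5]
PUSH 36 -> [5, 36]
OVER    -> [5, 36, 5]
SWAP    -> [5, 5, 36]
PUSH 11 -> [5, 5, 36, 11]
POP     -> [5, 5, 36]
ADD     -> [5, 41]
MOD     -> [5]
PUSH 2  -> [5, 2]
MUL     -> [10]
DUP     -> [10, 10]
OVER    -> [10, 10, 10]
OVER    -> [10, 10, 10, 10]
SUB     -> [10, 10, 0]
MUL     -> [10, 0]
OVER    -> [10, 0, 10]
OVER    -> [10, 0, 10, 0]
DUP     -> [10, 0, 10, 0, 0]
SWAP    -> [10, 0, 10, 0, 0]
POP     -> [10, 0, 10, 0]
SUB     -> [10, 0, 10]
SUB     -> [10, -10]

[10, -10]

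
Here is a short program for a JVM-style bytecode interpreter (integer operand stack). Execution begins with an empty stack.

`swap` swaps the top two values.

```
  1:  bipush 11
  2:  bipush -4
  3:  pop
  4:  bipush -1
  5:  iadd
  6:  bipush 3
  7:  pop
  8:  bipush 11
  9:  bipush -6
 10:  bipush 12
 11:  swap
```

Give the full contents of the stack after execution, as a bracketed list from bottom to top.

[10, 11, 12, -6]

bipush 11 -> [11]
bipush -4 -> [11, -4]
pop       -> [11]
bipush -1 -> [11, -1]
iadd      -> [10]
bipush 3  -> [10, 3]
pop       -> [10]
bipush 11 -> [10, 11]
bipush -6 -> [10, 11, -6]
bipush 12 -> [10, 11, -6, 12]
swap      -> [10, 11, 12, -6]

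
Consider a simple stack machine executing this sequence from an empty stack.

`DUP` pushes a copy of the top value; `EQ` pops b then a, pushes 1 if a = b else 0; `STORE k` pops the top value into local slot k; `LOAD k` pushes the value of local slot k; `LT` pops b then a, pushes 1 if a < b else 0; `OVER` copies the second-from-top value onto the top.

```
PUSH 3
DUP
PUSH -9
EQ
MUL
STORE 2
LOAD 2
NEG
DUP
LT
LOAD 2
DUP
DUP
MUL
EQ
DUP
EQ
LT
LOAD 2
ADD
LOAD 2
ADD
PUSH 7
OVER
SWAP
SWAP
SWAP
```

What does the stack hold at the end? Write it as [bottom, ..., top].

PUSH 3  → 3
DUP     → 3 3
PUSH -9 → 3 3 -9
EQ      → 3 0
MUL     → 0
STORE 2 → (empty)
LOAD 2  → 0
NEG     → 0
DUP     → 0 0
LT      → 0
LOAD 2  → 0 0
DUP     → 0 0 0
DUP     → 0 0 0 0
MUL     → 0 0 0
EQ      → 0 1
DUP     → 0 1 1
EQ      → 0 1
LT      → 1
LOAD 2  → 1 0
ADD     → 1
LOAD 2  → 1 0
ADD     → 1
PUSH 7  → 1 7
OVER    → 1 7 1
SWAP    → 1 1 7
SWAP    → 1 7 1
SWAP    → 1 1 7

[1, 1, 7]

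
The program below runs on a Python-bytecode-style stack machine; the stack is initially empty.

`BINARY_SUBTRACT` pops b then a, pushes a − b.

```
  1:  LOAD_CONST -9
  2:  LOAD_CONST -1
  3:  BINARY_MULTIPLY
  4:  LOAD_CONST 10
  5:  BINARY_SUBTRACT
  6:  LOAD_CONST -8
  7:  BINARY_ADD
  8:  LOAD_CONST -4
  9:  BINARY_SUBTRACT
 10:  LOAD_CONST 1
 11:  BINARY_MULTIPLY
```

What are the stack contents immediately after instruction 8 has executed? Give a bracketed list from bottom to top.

LOAD_CONST -9    [-9]
LOAD_CONST -1    [-9, -1]
BINARY_MULTIPLY  [9]
LOAD_CONST 10    [9, 10]
BINARY_SUBTRACT  [-1]
LOAD_CONST -8    [-1, -8]
BINARY_ADD       [-9]
LOAD_CONST -4    [-9, -4]

[-9, -4]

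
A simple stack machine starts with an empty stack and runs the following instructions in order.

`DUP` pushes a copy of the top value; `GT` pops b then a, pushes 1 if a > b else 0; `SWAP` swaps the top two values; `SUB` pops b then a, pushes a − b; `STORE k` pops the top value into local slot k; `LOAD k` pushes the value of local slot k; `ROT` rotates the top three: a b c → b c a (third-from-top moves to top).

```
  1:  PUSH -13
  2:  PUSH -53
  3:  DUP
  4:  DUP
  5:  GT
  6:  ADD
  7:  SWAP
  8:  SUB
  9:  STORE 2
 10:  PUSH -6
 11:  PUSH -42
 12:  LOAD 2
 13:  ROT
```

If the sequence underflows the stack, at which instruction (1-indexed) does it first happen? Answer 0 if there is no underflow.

PUSH -13 → [-13]
PUSH -53 → [-13, -53]
DUP      → [-13, -53, -53]
DUP      → [-13, -53, -53, -53]
GT       → [-13, -53, 0]
ADD      → [-13, -53]
SWAP     → [-53, -13]
SUB      → [-40]
STORE 2  → []
PUSH -6  → [-6]
PUSH -42 → [-6, -42]
LOAD 2   → [-6, -42, -40]
ROT      → [-42, -40, -6]

0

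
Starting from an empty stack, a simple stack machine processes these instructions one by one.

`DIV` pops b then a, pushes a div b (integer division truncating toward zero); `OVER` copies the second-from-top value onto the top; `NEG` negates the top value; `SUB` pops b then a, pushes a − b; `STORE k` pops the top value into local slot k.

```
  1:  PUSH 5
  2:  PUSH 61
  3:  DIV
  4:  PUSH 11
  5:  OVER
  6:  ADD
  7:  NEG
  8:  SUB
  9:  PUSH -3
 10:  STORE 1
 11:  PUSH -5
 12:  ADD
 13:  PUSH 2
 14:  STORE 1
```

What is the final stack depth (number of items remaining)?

1

PUSH 5  -> [5]
PUSH 61 -> [5, 61]
DIV     -> [0]
PUSH 11 -> [0, 11]
OVER    -> [0, 11, 0]
ADD     -> [0, 11]
NEG     -> [0, -11]
SUB     -> [11]
PUSH -3 -> [11, -3]
STORE 1 -> [11]
PUSH -5 -> [11, -5]
ADD     -> [6]
PUSH 2  -> [6, 2]
STORE 1 -> [6]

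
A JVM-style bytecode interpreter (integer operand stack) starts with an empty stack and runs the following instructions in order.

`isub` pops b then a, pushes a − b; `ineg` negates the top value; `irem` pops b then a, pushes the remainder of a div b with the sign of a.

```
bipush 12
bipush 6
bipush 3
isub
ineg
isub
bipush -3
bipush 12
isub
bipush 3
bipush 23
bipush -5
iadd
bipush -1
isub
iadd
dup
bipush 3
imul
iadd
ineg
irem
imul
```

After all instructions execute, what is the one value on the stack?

-225

bipush 12 → 12
bipush 6  → 12 6
bipush 3  → 12 6 3
isub      → 12 3
ineg      → 12 -3
isub      → 15
bipush -3 → 15 -3
bipush 12 → 15 -3 12
isub      → 15 -15
bipush 3  → 15 -15 3
bipush 23 → 15 -15 3 23
bipush -5 → 15 -15 3 23 -5
iadd      → 15 -15 3 18
bipush -1 → 15 -15 3 18 -1
isub      → 15 -15 3 19
iadd      → 15 -15 22
dup       → 15 -15 22 22
bipush 3  → 15 -15 22 22 3
imul      → 15 -15 22 66
iadd      → 15 -15 88
ineg      → 15 -15 -88
irem      → 15 -15
imul      → -225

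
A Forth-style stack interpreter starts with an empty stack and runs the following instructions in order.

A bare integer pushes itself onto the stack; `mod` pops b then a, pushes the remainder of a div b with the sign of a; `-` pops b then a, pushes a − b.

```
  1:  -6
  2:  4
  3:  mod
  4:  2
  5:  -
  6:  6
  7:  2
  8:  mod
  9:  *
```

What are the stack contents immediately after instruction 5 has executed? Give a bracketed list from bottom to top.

-6  -> [-6]
4   -> [-6, 4]
mod -> [-2]
2   -> [-2, 2]
-   -> [-4]

[-4]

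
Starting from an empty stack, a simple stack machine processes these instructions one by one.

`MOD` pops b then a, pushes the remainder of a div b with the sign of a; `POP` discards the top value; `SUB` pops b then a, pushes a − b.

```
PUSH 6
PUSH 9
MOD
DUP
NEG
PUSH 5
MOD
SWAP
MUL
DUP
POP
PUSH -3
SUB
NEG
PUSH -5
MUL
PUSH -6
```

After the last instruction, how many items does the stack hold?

2

PUSH 6  → 6
PUSH 9  → 6 9
MOD     → 6
DUP     → 6 6
NEG     → 6 -6
PUSH 5  → 6 -6 5
MOD     → 6 -1
SWAP    → -1 6
MUL     → -6
DUP     → -6 -6
POP     → -6
PUSH -3 → -6 -3
SUB     → -3
NEG     → 3
PUSH -5 → 3 -5
MUL     → -15
PUSH -6 → -15 -6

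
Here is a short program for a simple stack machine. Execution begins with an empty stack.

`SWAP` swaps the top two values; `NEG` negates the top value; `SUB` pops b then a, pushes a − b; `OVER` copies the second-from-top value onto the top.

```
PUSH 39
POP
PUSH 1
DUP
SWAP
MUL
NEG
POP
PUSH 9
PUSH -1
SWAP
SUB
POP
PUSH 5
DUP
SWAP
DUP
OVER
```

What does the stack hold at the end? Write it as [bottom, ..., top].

PUSH 39  [39]
POP      []
PUSH 1   [1]
DUP      [1, 1]
SWAP     [1, 1]
MUL      [1]
NEG      [-1]
POP      []
PUSH 9   [9]
PUSH -1  [9, -1]
SWAP     [-1, 9]
SUB      [-10]
POP      []
PUSH 5   [5]
DUP      [5, 5]
SWAP     [5, 5]
DUP      [5, 5, 5]
OVER     [5, 5, 5, 5]

[5, 5, 5, 5]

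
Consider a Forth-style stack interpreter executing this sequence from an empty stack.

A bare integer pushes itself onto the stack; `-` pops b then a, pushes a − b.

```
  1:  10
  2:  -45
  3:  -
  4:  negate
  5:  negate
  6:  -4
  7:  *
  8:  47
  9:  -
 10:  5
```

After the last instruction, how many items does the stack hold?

2

10      [10]
-45     [10, -45]
-       [55]
negate  [-55]
negate  [55]
-4      [55, -4]
*       [-220]
47      [-220, 47]
-       [-267]
5       [-267, 5]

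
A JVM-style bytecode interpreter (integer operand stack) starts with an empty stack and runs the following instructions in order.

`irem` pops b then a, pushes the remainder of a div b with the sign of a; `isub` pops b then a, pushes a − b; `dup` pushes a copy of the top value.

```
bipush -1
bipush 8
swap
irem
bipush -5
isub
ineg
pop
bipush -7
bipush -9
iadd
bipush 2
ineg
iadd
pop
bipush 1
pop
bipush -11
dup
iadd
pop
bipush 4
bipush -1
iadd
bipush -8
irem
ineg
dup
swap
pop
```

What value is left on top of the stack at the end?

bipush -1   -1
bipush 8    -1 8
swap        8 -1
irem        0
bipush -5   0 -5
isub        5
ineg        -5
pop         (empty)
bipush -7   -7
bipush -9   -7 -9
iadd        -16
bipush 2    -16 2
ineg        -16 -2
iadd        -18
pop         (empty)
bipush 1    1
pop         (empty)
bipush -11  -11
dup         -11 -11
iadd        -22
pop         (empty)
bipush 4    4
bipush -1   4 -1
iadd        3
bipush -8   3 -8
irem        3
ineg        -3
dup         -3 -3
swap        -3 -3
pop         -3

-3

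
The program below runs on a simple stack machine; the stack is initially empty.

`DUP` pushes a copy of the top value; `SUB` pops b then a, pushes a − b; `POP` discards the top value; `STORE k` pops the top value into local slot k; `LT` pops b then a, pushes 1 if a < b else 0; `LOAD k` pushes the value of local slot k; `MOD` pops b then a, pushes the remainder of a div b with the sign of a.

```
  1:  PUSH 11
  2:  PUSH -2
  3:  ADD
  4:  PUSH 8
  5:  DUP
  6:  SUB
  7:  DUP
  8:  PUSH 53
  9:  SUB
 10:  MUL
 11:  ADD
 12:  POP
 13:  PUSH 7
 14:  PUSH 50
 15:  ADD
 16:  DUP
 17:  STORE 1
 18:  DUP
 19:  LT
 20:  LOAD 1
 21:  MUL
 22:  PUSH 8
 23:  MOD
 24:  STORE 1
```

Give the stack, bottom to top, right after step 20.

PUSH 11 -> 11
PUSH -2 -> 11 -2
ADD     -> 9
PUSH 8  -> 9 8
DUP     -> 9 8 8
SUB     -> 9 0
DUP     -> 9 0 0
PUSH 53 -> 9 0 0 53
SUB     -> 9 0 -53
MUL     -> 9 0
ADD     -> 9
POP     -> (empty)
PUSH 7  -> 7
PUSH 50 -> 7 50
ADD     -> 57
DUP     -> 57 57
STORE 1 -> 57
DUP     -> 57 57
LT      -> 0
LOAD 1  -> 0 57

[0, 57]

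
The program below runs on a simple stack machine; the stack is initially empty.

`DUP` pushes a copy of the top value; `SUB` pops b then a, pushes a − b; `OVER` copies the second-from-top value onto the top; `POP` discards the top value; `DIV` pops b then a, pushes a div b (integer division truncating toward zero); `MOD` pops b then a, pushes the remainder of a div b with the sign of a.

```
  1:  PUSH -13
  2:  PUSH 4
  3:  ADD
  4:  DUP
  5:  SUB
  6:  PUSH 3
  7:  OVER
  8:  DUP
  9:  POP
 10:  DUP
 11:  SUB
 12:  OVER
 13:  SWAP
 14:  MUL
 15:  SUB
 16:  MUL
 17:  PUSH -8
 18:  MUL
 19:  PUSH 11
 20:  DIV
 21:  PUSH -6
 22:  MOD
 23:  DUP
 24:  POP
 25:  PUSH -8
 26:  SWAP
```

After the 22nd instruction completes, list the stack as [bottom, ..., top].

PUSH -13 : -13
PUSH 4   : -13 4
ADD      : -9
DUP      : -9 -9
SUB      : 0
PUSH 3   : 0 3
OVER     : 0 3 0
DUP      : 0 3 0 0
POP      : 0 3 0
DUP      : 0 3 0 0
SUB      : 0 3 0
OVER     : 0 3 0 3
SWAP     : 0 3 3 0
MUL      : 0 3 0
SUB      : 0 3
MUL      : 0
PUSH -8  : 0 -8
MUL      : 0
PUSH 11  : 0 11
DIV      : 0
PUSH -6  : 0 -6
MOD      : 0

[0]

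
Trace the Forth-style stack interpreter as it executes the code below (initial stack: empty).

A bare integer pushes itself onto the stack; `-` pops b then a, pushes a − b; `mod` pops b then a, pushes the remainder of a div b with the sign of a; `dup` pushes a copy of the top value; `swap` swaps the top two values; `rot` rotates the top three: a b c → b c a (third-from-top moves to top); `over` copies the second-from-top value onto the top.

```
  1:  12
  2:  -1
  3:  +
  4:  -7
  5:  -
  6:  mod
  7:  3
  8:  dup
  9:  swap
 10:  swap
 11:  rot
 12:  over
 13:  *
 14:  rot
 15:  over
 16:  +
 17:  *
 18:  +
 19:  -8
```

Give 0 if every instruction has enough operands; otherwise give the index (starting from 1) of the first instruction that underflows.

12 → 12
-1 → 12 -1
+  → 11
-7 → 11 -7
-  → 18
mod  — needs 2 operands, stack has 1 → underflow

6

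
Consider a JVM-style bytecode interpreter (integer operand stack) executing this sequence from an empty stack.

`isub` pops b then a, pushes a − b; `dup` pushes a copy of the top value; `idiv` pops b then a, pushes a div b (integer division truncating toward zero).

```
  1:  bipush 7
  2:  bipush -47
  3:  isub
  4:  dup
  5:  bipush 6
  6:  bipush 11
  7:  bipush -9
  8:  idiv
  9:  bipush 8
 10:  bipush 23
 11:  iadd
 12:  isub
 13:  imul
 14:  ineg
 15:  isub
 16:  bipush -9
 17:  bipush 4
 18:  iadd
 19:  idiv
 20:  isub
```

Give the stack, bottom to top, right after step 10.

bipush 7   -> [7]
bipush -47 -> [7, -47]
isub       -> [54]
dup        -> [54, 54]
bipush 6   -> [54, 54, 6]
bipush 11  -> [54, 54, 6, 11]
bipush -9  -> [54, 54, 6, 11, -9]
idiv       -> [54, 54, 6, -1]
bipush 8   -> [54, 54, 6, -1, 8]
bipush 23  -> [54, 54, 6, -1, 8, 23]

[54, 54, 6, -1, 8, 23]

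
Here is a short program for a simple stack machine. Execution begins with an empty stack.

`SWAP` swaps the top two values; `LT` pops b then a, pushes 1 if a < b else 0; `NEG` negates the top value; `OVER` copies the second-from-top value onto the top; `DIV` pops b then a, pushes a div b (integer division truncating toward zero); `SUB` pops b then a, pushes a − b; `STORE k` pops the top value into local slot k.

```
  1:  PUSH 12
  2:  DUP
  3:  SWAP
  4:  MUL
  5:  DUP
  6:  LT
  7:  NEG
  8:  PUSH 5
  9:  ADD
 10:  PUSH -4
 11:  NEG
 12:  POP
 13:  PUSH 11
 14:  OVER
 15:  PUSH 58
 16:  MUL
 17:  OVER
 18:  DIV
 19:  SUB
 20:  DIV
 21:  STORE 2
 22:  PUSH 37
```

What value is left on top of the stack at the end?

PUSH 12  [12]
DUP      [12, 12]
SWAP     [12, 12]
MUL      [144]
DUP      [144, 144]
LT       [0]
NEG      [0]
PUSH 5   [0, 5]
ADD      [5]
PUSH -4  [5, -4]
NEG      [5, 4]
POP      [5]
PUSH 11  [5, 11]
OVER     [5, 11, 5]
PUSH 58  [5, 11, 5, 58]
MUL      [5, 11, 290]
OVER     [5, 11, 290, 11]
DIV      [5, 11, 26]
SUB      [5, -15]
DIV      [0]
STORE 2  []
PUSH 37  [37]

37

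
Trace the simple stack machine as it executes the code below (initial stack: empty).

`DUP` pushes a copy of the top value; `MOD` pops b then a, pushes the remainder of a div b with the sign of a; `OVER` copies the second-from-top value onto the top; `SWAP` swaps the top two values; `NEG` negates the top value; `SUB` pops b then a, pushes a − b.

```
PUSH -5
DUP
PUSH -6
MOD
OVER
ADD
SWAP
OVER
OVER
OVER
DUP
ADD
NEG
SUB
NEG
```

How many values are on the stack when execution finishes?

PUSH -5 : -5
DUP     : -5 -5
PUSH -6 : -5 -5 -6
MOD     : -5 -5
OVER    : -5 -5 -5
ADD     : -5 -10
SWAP    : -10 -5
OVER    : -10 -5 -10
OVER    : -10 -5 -10 -5
OVER    : -10 -5 -10 -5 -10
DUP     : -10 -5 -10 -5 -10 -10
ADD     : -10 -5 -10 -5 -20
NEG     : -10 -5 -10 -5 20
SUB     : -10 -5 -10 -25
NEG     : -10 -5 -10 25

4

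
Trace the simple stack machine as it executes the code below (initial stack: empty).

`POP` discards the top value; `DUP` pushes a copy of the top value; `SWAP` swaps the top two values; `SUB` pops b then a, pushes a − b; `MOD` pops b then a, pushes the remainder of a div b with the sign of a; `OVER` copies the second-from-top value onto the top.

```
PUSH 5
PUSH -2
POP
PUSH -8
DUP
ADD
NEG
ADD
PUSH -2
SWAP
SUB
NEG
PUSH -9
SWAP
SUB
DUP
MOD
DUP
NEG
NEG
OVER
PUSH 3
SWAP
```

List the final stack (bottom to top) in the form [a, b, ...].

[0, 0, 3, 0]

PUSH 5  → 5
PUSH -2 → 5 -2
POP     → 5
PUSH -8 → 5 -8
DUP     → 5 -8 -8
ADD     → 5 -16
NEG     → 5 16
ADD     → 21
PUSH -2 → 21 -2
SWAP    → -2 21
SUB     → -23
NEG     → 23
PUSH -9 → 23 -9
SWAP    → -9 23
SUB     → -32
DUP     → -32 -32
MOD     → 0
DUP     → 0 0
NEG     → 0 0
NEG     → 0 0
OVER    → 0 0 0
PUSH 3  → 0 0 0 3
SWAP    → 0 0 3 0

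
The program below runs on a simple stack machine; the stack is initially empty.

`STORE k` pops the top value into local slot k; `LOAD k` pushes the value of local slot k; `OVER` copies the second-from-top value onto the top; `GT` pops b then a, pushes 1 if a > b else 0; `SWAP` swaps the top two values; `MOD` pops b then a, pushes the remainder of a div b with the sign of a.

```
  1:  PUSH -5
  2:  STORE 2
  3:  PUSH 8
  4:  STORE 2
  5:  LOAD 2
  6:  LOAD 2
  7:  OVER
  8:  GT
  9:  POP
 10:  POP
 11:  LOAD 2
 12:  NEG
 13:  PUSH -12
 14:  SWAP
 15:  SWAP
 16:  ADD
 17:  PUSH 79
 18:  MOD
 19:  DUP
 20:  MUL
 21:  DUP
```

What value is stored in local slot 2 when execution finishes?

PUSH -5   [-5]
STORE 2   []
PUSH 8    [8]
STORE 2   []
LOAD 2    [8]
LOAD 2    [8, 8]
OVER      [8, 8, 8]
GT        [8, 0]
POP       [8]
POP       []
LOAD 2    [8]
NEG       [-8]
PUSH -12  [-8, -12]
SWAP      [-12, -8]
SWAP      [-8, -12]
ADD       [-20]
PUSH 79   [-20, 79]
MOD       [-20]
DUP       [-20, -20]
MUL       [400]
DUP       [400, 400]

8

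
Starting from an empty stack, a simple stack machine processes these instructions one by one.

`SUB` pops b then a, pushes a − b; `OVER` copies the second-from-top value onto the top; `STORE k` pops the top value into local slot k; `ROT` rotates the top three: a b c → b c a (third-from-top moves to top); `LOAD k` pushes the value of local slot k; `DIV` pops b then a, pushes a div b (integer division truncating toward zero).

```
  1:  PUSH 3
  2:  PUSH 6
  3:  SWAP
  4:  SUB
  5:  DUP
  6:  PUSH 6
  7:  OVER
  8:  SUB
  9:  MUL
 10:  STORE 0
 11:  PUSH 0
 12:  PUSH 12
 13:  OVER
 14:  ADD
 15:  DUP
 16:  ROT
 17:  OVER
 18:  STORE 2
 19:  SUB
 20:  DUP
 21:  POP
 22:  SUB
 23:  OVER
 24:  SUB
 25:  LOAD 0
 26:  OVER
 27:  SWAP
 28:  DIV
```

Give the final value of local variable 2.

PUSH 3  : [3]
PUSH 6  : [3, 6]
SWAP    : [6, 3]
SUB     : [3]
DUP     : [3, 3]
PUSH 6  : [3, 3, 6]
OVER    : [3, 3, 6, 3]
SUB     : [3, 3, 3]
MUL     : [3, 9]
STORE 0 : [3]
PUSH 0  : [3, 0]
PUSH 12 : [3, 0, 12]
OVER    : [3, 0, 12, 0]
ADD     : [3, 0, 12]
DUP     : [3, 0, 12, 12]
ROT     : [3, 12, 12, 0]
OVER    : [3, 12, 12, 0, 12]
STORE 2 : [3, 12, 12, 0]
SUB     : [3, 12, 12]
DUP     : [3, 12, 12, 12]
POP     : [3, 12, 12]
SUB     : [3, 0]
OVER    : [3, 0, 3]
SUB     : [3, -3]
LOAD 0  : [3, -3, 9]
OVER    : [3, -3, 9, -3]
SWAP    : [3, -3, -3, 9]
DIV     : [3, -3, 0]

12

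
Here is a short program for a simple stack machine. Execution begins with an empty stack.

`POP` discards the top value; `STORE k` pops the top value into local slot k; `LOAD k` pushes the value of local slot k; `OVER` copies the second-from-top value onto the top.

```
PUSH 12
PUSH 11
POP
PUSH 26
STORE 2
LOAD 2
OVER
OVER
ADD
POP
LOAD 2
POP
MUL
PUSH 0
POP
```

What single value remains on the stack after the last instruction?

PUSH 12  12
PUSH 11  12 11
POP      12
PUSH 26  12 26
STORE 2  12
LOAD 2   12 26
OVER     12 26 12
OVER     12 26 12 26
ADD      12 26 38
POP      12 26
LOAD 2   12 26 26
POP      12 26
MUL      312
PUSH 0   312 0
POP      312

312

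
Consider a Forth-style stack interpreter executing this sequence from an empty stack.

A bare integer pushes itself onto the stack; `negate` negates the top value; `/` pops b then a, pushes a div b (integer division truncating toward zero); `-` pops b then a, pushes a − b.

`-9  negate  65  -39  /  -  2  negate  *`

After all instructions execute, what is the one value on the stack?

-20

-9     → -9
negate → 9
65     → 9 65
-39    → 9 65 -39
/      → 9 -1
-      → 10
2      → 10 2
negate → 10 -2
*      → -20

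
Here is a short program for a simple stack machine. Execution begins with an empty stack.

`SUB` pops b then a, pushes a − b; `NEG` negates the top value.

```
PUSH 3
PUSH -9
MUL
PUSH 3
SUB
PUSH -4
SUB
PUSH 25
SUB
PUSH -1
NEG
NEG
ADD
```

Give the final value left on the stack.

PUSH 3   3
PUSH -9  3 -9
MUL      -27
PUSH 3   -27 3
SUB      -30
PUSH -4  -30 -4
SUB      -26
PUSH 25  -26 25
SUB      -51
PUSH -1  -51 -1
NEG      -51 1
NEG      -51 -1
ADD      -52

-52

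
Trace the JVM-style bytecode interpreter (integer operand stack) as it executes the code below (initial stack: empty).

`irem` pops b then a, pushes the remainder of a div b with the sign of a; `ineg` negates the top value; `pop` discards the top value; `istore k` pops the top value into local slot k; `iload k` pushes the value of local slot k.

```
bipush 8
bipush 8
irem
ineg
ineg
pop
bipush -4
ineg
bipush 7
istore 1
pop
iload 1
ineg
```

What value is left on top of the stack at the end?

-7

bipush 8   [8]
bipush 8   [8, 8]
irem       [0]
ineg       [0]
ineg       [0]
pop        []
bipush -4  [-4]
ineg       [4]
bipush 7   [4, 7]
istore 1   [4]
pop        []
iload 1    [7]
ineg       [-7]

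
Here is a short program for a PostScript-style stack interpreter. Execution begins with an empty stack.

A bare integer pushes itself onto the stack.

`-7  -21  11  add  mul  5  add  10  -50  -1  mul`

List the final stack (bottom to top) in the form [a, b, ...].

-7  -> [-7]
-21 -> [-7, -21]
11  -> [-7, -21, 11]
add -> [-7, -10]
mul -> [70]
5   -> [70, 5]
add -> [75]
10  -> [75, 10]
-50 -> [75, 10, -50]
-1  -> [75, 10, -50, -1]
mul -> [75, 10, 50]

[75, 10, 50]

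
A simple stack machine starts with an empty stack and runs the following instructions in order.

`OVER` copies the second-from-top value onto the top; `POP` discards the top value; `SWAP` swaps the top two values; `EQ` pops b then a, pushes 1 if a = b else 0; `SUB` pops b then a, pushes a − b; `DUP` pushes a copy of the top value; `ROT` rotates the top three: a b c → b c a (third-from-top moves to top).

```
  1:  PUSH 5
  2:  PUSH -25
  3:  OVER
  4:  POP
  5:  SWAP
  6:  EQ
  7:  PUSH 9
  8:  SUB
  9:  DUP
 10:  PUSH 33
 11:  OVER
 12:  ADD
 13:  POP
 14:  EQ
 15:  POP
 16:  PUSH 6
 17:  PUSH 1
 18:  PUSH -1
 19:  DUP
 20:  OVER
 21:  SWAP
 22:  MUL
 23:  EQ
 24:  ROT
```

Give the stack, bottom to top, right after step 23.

[6, 1, 0]

PUSH 5   → 5
PUSH -25 → 5 -25
OVER     → 5 -25 5
POP      → 5 -25
SWAP     → -25 5
EQ       → 0
PUSH 9   → 0 9
SUB      → -9
DUP      → -9 -9
PUSH 33  → -9 -9 33
OVER     → -9 -9 33 -9
ADD      → -9 -9 24
POP      → -9 -9
EQ       → 1
POP      → (empty)
PUSH 6   → 6
PUSH 1   → 6 1
PUSH -1  → 6 1 -1
DUP      → 6 1 -1 -1
OVER     → 6 1 -1 -1 -1
SWAP     → 6 1 -1 -1 -1
MUL      → 6 1 -1 1
EQ       → 6 1 0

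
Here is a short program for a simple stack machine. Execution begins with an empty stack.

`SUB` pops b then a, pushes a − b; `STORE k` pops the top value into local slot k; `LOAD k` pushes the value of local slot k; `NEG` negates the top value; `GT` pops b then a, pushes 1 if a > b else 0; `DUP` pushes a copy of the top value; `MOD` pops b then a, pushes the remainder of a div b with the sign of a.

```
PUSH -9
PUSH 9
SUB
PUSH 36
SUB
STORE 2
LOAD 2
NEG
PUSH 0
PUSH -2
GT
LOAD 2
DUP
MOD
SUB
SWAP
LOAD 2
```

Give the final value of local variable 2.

-54

PUSH -9 → -9
PUSH 9  → -9 9
SUB     → -18
PUSH 36 → -18 36
SUB     → -54
STORE 2 → (empty)
LOAD 2  → -54
NEG     → 54
PUSH 0  → 54 0
PUSH -2 → 54 0 -2
GT      → 54 1
LOAD 2  → 54 1 -54
DUP     → 54 1 -54 -54
MOD     → 54 1 0
SUB     → 54 1
SWAP    → 1 54
LOAD 2  → 1 54 -54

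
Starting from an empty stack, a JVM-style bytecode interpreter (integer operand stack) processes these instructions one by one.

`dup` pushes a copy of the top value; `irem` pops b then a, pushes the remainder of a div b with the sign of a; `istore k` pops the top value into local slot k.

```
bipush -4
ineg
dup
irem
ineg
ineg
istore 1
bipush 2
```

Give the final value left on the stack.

2

bipush -4  -4
ineg       4
dup        4 4
irem       0
ineg       0
ineg       0
istore 1   (empty)
bipush 2   2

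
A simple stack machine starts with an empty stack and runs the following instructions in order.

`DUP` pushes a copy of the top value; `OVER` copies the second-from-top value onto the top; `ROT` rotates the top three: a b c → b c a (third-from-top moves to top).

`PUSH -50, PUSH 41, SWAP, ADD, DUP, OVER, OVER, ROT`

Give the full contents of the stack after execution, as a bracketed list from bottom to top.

[-9, -9, -9, -9]

PUSH -50 → [-50]
PUSH 41  → [-50, 41]
SWAP     → [41, -50]
ADD      → [-9]
DUP      → [-9, -9]
OVER     → [-9, -9, -9]
OVER     → [-9, -9, -9, -9]
ROT      → [-9, -9, -9, -9]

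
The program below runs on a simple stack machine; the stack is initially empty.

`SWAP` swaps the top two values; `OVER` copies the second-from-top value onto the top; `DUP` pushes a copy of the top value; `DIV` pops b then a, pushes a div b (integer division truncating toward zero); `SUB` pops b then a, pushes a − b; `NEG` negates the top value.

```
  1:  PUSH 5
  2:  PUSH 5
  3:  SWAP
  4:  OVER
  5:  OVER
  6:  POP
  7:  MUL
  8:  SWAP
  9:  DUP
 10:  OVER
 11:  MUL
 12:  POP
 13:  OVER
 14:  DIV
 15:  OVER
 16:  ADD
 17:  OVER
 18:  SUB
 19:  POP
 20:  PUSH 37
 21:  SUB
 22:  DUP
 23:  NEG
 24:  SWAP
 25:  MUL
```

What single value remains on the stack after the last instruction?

-144

PUSH 5  -> [5]
PUSH 5  -> [5, 5]
SWAP    -> [5, 5]
OVER    -> [5, 5, 5]
OVER    -> [5, 5, 5, 5]
POP     -> [5, 5, 5]
MUL     -> [5, 25]
SWAP    -> [25, 5]
DUP     -> [25, 5, 5]
OVER    -> [25, 5, 5, 5]
MUL     -> [25, 5, 25]
POP     -> [25, 5]
OVER    -> [25, 5, 25]
DIV     -> [25, 0]
OVER    -> [25, 0, 25]
ADD     -> [25, 25]
OVER    -> [25, 25, 25]
SUB     -> [25, 0]
POP     -> [25]
PUSH 37 -> [25, 37]
SUB     -> [-12]
DUP     -> [-12, -12]
NEG     -> [-12, 12]
SWAP    -> [12, -12]
MUL     -> [-144]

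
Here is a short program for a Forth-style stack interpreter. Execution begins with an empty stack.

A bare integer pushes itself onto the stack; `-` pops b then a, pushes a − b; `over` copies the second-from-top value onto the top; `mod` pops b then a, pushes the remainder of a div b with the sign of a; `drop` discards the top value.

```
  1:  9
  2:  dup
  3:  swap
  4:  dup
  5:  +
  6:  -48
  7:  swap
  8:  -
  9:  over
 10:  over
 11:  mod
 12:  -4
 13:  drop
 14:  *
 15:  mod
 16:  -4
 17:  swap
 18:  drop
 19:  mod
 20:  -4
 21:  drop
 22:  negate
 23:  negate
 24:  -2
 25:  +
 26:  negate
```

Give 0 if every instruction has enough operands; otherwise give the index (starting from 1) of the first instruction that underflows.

19

9    → [9]
dup  → [9, 9]
swap → [9, 9]
dup  → [9, 9, 9]
+    → [9, 18]
-48  → [9, 18, -48]
swap → [9, -48, 18]
-    → [9, -66]
over → [9, -66, 9]
over → [9, -66, 9, -66]
mod  → [9, -66, 9]
-4   → [9, -66, 9, -4]
drop → [9, -66, 9]
*    → [9, -594]
mod  → [9]
-4   → [9, -4]
swap → [-4, 9]
drop → [-4]
mod  — needs 2 operands, stack has 1 → underflow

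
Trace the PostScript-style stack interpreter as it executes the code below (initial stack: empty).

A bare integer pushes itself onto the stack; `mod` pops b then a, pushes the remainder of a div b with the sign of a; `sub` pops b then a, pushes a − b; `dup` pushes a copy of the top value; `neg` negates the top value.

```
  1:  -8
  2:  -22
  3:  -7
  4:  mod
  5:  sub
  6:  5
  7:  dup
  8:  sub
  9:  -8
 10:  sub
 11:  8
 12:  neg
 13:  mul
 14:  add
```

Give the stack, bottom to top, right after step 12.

[-7, 8, -8]

-8  → -8
-22 → -8 -22
-7  → -8 -22 -7
mod → -8 -1
sub → -7
5   → -7 5
dup → -7 5 5
sub → -7 0
-8  → -7 0 -8
sub → -7 8
8   → -7 8 8
neg → -7 8 -8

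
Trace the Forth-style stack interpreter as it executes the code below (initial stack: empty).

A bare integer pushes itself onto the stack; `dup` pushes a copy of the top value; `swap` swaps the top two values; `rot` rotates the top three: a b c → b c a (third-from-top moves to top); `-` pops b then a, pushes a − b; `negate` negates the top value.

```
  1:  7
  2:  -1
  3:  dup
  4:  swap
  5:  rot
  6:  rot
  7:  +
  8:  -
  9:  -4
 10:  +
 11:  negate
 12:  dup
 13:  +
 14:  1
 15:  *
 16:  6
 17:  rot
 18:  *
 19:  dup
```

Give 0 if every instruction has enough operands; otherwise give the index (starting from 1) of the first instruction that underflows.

7       [7]
-1      [7, -1]
dup     [7, -1, -1]
swap    [7, -1, -1]
rot     [-1, -1, 7]
rot     [-1, 7, -1]
+       [-1, 6]
-       [-7]
-4      [-7, -4]
+       [-11]
negate  [11]
dup     [11, 11]
+       [22]
1       [22, 1]
*       [22]
6       [22, 6]
rot  — needs 3 operands, stack has 2 → underflow

17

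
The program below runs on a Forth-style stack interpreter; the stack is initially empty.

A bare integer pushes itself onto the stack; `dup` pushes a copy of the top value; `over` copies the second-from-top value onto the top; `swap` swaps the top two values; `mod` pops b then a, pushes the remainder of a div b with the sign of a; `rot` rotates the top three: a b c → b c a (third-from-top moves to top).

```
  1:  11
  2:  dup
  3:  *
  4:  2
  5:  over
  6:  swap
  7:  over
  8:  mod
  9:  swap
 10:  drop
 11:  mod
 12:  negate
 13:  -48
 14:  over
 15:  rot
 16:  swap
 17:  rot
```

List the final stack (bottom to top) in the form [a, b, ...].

11      11
dup     11 11
*       121
2       121 2
over    121 2 121
swap    121 121 2
over    121 121 2 121
mod     121 121 2
swap    121 2 121
drop    121 2
mod     1
negate  -1
-48     -1 -48
over    -1 -48 -1
rot     -48 -1 -1
swap    -48 -1 -1
rot     -1 -1 -48

[-1, -1, -48]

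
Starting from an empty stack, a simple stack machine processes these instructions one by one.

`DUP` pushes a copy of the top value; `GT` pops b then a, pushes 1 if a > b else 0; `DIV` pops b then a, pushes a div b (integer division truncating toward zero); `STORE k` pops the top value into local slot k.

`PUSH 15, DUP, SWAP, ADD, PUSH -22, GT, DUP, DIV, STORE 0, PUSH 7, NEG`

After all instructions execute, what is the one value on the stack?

-7

PUSH 15   [15]
DUP       [15, 15]
SWAP      [15, 15]
ADD       [30]
PUSH -22  [30, -22]
GT        [1]
DUP       [1, 1]
DIV       [1]
STORE 0   []
PUSH 7    [7]
NEG       [-7]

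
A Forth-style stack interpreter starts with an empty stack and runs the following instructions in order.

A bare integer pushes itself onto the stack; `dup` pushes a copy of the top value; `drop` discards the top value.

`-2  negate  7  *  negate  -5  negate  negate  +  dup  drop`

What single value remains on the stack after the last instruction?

-19

-2      [-2]
negate  [2]
7       [2, 7]
*       [14]
negate  [-14]
-5      [-14, -5]
negate  [-14, 5]
negate  [-14, -5]
+       [-19]
dup     [-19, -19]
drop    [-19]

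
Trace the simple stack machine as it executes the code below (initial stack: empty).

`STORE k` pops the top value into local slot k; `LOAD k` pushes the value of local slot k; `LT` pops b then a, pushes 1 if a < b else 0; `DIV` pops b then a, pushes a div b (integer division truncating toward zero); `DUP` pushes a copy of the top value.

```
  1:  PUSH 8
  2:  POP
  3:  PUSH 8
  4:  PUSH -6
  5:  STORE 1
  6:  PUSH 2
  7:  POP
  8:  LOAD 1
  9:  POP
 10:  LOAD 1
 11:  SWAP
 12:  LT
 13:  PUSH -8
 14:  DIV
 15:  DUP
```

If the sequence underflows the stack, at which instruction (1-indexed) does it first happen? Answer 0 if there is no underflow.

0

PUSH 8  → 8
POP     → (empty)
PUSH 8  → 8
PUSH -6 → 8 -6
STORE 1 → 8
PUSH 2  → 8 2
POP     → 8
LOAD 1  → 8 -6
POP     → 8
LOAD 1  → 8 -6
SWAP    → -6 8
LT      → 1
PUSH -8 → 1 -8
DIV     → 0
DUP     → 0 0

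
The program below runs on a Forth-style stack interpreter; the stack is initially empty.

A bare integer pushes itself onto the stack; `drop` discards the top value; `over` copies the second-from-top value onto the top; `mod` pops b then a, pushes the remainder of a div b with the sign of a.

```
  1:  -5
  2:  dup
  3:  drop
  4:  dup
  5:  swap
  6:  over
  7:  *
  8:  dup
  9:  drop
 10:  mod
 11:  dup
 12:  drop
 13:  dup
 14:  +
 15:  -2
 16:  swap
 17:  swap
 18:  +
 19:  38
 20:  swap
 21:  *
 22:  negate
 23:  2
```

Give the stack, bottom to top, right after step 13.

-5   → -5
dup  → -5 -5
drop → -5
dup  → -5 -5
swap → -5 -5
over → -5 -5 -5
*    → -5 25
dup  → -5 25 25
drop → -5 25
mod  → -5
dup  → -5 -5
drop → -5
dup  → -5 -5

[-5, -5]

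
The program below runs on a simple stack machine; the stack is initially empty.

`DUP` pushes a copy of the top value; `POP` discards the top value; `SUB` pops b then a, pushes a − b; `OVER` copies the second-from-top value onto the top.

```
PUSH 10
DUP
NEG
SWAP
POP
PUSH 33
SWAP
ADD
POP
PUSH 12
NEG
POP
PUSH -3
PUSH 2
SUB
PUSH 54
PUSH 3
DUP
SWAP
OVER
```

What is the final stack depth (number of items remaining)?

PUSH 10 → 10
DUP     → 10 10
NEG     → 10 -10
SWAP    → -10 10
POP     → -10
PUSH 33 → -10 33
SWAP    → 33 -10
ADD     → 23
POP     → (empty)
PUSH 12 → 12
NEG     → -12
POP     → (empty)
PUSH -3 → -3
PUSH 2  → -3 2
SUB     → -5
PUSH 54 → -5 54
PUSH 3  → -5 54 3
DUP     → -5 54 3 3
SWAP    → -5 54 3 3
OVER    → -5 54 3 3 3

5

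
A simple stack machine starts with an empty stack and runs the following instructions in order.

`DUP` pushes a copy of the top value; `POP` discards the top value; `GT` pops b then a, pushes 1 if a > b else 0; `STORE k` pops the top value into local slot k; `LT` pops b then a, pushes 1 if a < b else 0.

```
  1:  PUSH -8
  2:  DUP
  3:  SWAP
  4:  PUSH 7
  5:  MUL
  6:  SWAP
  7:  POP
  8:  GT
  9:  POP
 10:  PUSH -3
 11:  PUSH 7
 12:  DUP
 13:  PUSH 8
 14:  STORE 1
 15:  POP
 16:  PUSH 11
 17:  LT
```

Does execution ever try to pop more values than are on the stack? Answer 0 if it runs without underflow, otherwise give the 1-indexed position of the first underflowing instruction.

PUSH -8 → [-8]
DUP     → [-8, -8]
SWAP    → [-8, -8]
PUSH 7  → [-8, -8, 7]
MUL     → [-8, -56]
SWAP    → [-56, -8]
POP     → [-56]
GT  — needs 2 operands, stack has 1 → underflow

8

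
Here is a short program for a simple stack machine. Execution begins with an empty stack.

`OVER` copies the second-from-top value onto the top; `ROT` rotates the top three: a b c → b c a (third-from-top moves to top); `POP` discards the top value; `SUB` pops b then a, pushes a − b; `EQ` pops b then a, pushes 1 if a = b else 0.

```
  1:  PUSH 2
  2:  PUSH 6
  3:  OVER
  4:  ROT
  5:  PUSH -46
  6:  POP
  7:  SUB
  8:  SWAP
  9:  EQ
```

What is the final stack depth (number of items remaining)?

PUSH 2   : 2
PUSH 6   : 2 6
OVER     : 2 6 2
ROT      : 6 2 2
PUSH -46 : 6 2 2 -46
POP      : 6 2 2
SUB      : 6 0
SWAP     : 0 6
EQ       : 0

1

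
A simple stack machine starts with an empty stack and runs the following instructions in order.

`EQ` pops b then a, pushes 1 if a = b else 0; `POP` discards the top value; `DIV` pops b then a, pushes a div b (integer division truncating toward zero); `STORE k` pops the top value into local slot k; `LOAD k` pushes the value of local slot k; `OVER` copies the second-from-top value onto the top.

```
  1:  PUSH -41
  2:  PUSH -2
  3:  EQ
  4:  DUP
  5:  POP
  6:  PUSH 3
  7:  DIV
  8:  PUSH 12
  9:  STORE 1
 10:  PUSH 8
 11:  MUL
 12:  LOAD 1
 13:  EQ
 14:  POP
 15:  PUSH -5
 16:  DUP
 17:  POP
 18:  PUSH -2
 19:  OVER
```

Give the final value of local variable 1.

12

PUSH -41 -> [-41]
PUSH -2  -> [-41, -2]
EQ       -> [0]
DUP      -> [0, 0]
POP      -> [0]
PUSH 3   -> [0, 3]
DIV      -> [0]
PUSH 12  -> [0, 12]
STORE 1  -> [0]
PUSH 8   -> [0, 8]
MUL      -> [0]
LOAD 1   -> [0, 12]
EQ       -> [0]
POP      -> []
PUSH -5  -> [-5]
DUP      -> [-5, -5]
POP      -> [-5]
PUSH -2  -> [-5, -2]
OVER     -> [-5, -2, -5]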